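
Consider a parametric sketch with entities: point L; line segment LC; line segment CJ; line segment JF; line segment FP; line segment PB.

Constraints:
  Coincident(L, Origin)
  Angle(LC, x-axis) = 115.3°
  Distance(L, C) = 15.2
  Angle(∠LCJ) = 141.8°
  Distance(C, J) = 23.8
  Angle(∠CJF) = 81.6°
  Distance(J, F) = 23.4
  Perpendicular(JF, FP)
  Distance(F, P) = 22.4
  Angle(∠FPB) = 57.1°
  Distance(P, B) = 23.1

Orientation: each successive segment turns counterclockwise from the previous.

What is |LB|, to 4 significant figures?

26.33

JF is perpendicular to FP, so FP runs at -18.10°; with |FP| = 22.4, P = (-13.77, -4.840). ∠FPB = 57.1° gives PB at 104.8° from the x-axis; with |PB| = 23.1, B = (-19.67, 17.49). Then |LB| = |B − L| = 26.33.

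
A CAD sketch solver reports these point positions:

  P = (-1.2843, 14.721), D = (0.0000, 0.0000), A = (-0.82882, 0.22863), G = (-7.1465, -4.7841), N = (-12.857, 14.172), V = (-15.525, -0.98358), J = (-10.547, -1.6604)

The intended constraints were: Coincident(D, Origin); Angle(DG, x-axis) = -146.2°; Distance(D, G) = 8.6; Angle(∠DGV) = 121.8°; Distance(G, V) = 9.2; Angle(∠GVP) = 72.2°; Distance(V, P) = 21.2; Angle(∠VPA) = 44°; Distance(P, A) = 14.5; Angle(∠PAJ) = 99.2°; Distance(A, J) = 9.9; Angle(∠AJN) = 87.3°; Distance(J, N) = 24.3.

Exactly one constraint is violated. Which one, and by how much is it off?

Distance(J, N) = 24.3 — off by 8.30.

D = (0.00, 0.00) ✓; DG at -146.2° ✓; |DG| = 8.600 ✓; ∠DGV = 121.8° ✓; |GV| = 9.200 ✓; ∠GVP = 72.20° ✓; |VP| = 21.20 ✓; ∠VPA = 44.00° ✓; |PA| = 14.50 ✓; ∠PAJ = 99.20° ✓; |AJ| = 9.900 ✓; ∠AJN = 87.30° ✓; |JN| = 16.00 ✗.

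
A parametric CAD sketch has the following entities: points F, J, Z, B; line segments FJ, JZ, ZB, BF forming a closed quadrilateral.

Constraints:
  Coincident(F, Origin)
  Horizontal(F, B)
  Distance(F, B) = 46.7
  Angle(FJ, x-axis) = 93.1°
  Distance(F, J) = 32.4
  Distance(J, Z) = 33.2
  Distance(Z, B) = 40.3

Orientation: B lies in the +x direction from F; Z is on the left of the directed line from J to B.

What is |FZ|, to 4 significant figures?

48.45

Checks: |JZ| = 33.20 ✓; |ZB| = 40.30 ✓.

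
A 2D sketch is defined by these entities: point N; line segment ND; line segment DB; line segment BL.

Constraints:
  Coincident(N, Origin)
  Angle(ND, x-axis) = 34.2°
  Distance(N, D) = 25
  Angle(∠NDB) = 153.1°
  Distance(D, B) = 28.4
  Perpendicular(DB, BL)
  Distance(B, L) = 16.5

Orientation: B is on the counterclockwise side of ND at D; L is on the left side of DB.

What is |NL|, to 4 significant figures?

50.96

N is at the origin; ND runs at 34.2° with length 25.0, so D = 25.0·(cos 34.2°, sin 34.2°) = (20.68, 14.05). ∠NDB = 153.1°, so DB runs at 34.2° + (180° − 153.1°) = 61.10° from the x-axis; with |DB| = 28.4, B = D + 28.4·(cos 61.10°, sin 61.10°) = (34.40, 38.92). DB is perpendicular to BL; with |BL| = 16.5 on the left of DB, L = B + 16.5·(-0.8755, 0.4833) = (19.96, 46.89). Then |NL| = |L − N| = 50.96.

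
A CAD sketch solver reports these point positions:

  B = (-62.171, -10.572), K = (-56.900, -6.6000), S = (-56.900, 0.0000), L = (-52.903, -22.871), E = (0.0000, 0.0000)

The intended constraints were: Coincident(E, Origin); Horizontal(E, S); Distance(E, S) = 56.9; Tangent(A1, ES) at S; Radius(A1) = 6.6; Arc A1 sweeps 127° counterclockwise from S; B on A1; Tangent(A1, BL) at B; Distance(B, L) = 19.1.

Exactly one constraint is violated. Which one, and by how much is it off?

Distance(B, L) = 19.1 — off by 3.70.

E = (0.00, 0.00) ✓; E.y = 0.00, S.y = 0.00 ✓; |ES| = 56.90 ✓; ∠(KS, SE) = 90.00° ✓; |KS| = 6.600 ✓; bearing(K→B) − bearing(K→S) = 127.0° ✓; |KB| = 6.600 ✓; ∠(KB, BL) = 90.00° ✓; |BL| = 15.40 ✗.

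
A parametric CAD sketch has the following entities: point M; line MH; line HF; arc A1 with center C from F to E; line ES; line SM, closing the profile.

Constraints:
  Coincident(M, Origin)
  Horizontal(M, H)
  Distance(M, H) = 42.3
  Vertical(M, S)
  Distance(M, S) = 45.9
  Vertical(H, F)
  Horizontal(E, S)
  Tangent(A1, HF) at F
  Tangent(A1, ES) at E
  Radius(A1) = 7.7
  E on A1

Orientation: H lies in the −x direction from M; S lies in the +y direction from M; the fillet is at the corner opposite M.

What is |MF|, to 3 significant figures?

57.0

M is at the origin; MH is horizontal with |MH| = 42.3 and H on the −x side, so H = (-42.3, 0.00). MS is vertical with |MS| = 45.9 and S on the +y side, so S = (0.00, 45.9). The virtual corner opposite M is at (-42.3, 45.9). A1 meets HF tangentially, so CF is at right angles to HF and the tangent condition forces CE to be normal to ES, with radius 7.7, so the center C sits 7.7 in from both sides at C = (-34.6, 38.2). That places the tangent points at F = (-42.3, 38.2) on HF and E = (-34.6, 45.9) on ES. Then |MF| = |F − M| = 57.0.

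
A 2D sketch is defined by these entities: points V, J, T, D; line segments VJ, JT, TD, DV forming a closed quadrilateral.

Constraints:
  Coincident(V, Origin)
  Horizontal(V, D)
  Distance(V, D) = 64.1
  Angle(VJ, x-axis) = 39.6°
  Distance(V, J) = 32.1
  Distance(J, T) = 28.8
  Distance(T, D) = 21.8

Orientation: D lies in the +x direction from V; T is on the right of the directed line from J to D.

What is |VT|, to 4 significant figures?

42.48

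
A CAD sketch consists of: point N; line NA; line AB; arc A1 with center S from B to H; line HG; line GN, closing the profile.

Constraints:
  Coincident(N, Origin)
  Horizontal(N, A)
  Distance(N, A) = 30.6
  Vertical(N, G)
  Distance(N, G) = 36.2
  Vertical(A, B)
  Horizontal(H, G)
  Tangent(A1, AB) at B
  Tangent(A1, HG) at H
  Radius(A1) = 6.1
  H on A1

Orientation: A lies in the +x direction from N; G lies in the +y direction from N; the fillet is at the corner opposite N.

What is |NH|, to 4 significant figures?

43.71

N is at the origin; NA is horizontal with |NA| = 30.6 and A on the +x side, so A = (30.60, 0.000). NG is vertical with |NG| = 36.2 and G on the +y side, so G = (0.000, 36.20). The virtual corner opposite N is at (30.60, 36.20). The tangent condition forces SB to be normal to AB and A1 meets HG tangentially, so SH is at right angles to HG, with radius 6.1, so the center S sits 6.1 in from both sides at S = (24.50, 30.10). That places the tangent points at B = (30.60, 30.10) on AB and H = (24.50, 36.20) on HG. Then |NH| = |H − N| = 43.71.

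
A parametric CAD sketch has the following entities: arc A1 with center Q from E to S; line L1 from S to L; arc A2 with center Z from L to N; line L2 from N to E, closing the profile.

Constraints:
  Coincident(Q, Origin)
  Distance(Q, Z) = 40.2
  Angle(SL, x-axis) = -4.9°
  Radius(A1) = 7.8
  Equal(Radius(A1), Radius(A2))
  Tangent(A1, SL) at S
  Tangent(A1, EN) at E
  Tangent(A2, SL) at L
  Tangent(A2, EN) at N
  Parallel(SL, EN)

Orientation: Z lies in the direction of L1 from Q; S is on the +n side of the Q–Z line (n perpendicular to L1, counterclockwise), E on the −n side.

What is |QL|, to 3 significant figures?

40.9

The slot axis is L1's direction at -4.9°, so u = (cos -4.9°, sin -4.9°) = (0.996, -0.0854) and n = (−sin -4.9°, cos -4.9°) = (0.0854, 0.996). Q is at the origin and Z lies 40.2 along u from Q, so Z = 40.2·u = (40.1, -3.43). Tangency of A1 to both parallel lines with radius 7.8 puts S and E at Q ± 7.8·n: S = (0.666, 7.77), E = (-0.666, -7.77). Equal radii place L and N the same way about Z: L = Z + 7.8·n = (40.7, 4.34), N = Z − 7.8·n = (39.4, -11.2). Then |QL| = |L − Q| = 40.9.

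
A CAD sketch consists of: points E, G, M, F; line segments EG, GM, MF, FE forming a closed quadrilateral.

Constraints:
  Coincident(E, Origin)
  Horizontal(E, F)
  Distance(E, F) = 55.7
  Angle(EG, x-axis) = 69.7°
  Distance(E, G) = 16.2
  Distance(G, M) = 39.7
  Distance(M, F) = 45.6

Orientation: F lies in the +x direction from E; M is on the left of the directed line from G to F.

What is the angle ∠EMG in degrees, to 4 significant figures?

8.330°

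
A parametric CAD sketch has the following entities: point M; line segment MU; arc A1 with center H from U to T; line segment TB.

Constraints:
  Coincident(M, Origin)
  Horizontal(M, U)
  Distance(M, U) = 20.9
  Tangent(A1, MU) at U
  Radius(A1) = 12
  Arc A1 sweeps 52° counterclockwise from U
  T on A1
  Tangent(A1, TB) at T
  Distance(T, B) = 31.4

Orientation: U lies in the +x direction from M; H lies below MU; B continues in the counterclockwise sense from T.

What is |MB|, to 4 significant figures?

30.40

M is at the origin; MU is horizontal with |MU| = 20.9 and U on the +x side, so U = (20.90, 0.000). The tangent condition forces HU to be normal to MU, so H = U + (0, -12) = (20.90, -12.00). On A1, U sits at bearing 90° from H; a 52° counterclockwise sweep puts T at bearing 142°, so T = H + 12.0·(cos 142°, sin 142°) = (11.44, -4.612). The tangent condition forces HT to be normal to TB, so TB runs along (−sin 142°, cos 142°); with |TB| = 31.4, B = (-7.888, -29.36). Then |MB| = |B − M| = 30.40.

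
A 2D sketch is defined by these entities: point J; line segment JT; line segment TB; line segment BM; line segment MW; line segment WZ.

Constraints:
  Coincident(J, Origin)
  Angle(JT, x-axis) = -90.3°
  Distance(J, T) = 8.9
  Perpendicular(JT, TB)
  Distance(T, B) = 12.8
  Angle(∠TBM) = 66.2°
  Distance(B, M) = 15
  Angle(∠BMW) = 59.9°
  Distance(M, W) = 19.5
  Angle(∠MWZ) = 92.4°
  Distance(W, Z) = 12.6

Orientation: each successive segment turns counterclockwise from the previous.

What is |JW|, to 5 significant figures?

11.916

J is at the origin; JT runs at -90.3° with length 8.9, so T = (-0.046600, -8.8999). The perpendicularity gives TB at right angles to JT, so TB runs at -0.30000°; with |TB| = 12.8, B = (12.753, -8.9669). ∠TBM = 66.2° gives BM at 113.50° from the x-axis; with |BM| = 15.0, M = (6.7720, 4.7890). ∠BMW = 59.9° gives MW at -126.40° from the x-axis; with |MW| = 19.5, W = (-4.7997, -10.906). Then |JW| = |W − J| = 11.916.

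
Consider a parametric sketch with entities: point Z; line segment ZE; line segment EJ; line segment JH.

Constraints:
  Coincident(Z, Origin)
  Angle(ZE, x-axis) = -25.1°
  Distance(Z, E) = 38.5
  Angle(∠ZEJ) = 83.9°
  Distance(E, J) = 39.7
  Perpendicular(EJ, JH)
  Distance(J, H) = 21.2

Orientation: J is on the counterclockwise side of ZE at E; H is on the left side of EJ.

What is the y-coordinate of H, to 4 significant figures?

28.11

Z is at the origin; ZE runs at -25.1° with length 38.5, so E = 38.5·(cos -25.1°, sin -25.1°) = (34.86, -16.33). ∠ZEJ = 83.9°, so EJ runs at -25.1° + (180° − 83.9°) = 71.00° from the x-axis; with |EJ| = 39.7, J = E + 39.7·(cos 71.00°, sin 71.00°) = (47.79, 21.21). EJ is perpendicular to JH; with |JH| = 21.2 on the left of EJ, H = J + 21.2·(-0.9455, 0.3256) = (27.74, 28.11). So H.y = 28.11.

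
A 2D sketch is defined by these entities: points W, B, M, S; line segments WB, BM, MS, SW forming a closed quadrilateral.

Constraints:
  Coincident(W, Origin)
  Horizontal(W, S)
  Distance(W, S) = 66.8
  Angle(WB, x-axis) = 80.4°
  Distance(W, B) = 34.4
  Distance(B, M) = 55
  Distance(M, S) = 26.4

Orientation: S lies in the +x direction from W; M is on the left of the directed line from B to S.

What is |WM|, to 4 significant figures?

65.29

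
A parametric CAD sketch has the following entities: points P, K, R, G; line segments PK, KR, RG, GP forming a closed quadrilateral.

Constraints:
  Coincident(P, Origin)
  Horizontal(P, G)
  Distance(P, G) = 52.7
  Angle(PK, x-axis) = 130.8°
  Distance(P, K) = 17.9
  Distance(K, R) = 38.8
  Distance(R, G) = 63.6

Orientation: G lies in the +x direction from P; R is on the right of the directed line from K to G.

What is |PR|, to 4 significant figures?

25.49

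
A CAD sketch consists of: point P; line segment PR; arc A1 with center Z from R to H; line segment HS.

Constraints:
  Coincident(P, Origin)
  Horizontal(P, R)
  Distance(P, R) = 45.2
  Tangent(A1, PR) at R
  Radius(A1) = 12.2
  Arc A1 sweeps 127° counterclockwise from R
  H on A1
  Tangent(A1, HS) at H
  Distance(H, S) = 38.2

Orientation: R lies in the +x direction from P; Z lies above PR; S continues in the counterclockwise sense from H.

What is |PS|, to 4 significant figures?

59.38

On A1, R sits at bearing -90° from Z; a 127° counterclockwise sweep puts H at bearing 37°, so H = Z + 12.2·(cos 37°, sin 37°) = (54.94, 19.54). Tangency of A1 to HS means the radius ZH is perpendicular to HS, so HS runs along (−sin 37°, cos 37°); with |HS| = 38.2, S = (31.95, 50.05). Then |PS| = |S − P| = 59.38.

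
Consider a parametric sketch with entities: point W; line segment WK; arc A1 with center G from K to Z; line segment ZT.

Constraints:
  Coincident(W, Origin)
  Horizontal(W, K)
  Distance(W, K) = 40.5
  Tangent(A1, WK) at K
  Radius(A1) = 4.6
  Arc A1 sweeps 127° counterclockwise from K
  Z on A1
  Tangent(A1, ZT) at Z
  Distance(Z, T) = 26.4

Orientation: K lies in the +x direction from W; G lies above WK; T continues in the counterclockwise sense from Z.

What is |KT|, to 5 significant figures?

30.963

On A1, K sits at bearing -90° from G; a 127° counterclockwise sweep puts Z at bearing 37°, so Z = G + 4.6·(cos 37°, sin 37°) = (44.174, 7.3683). Tangency of A1 to ZT means the radius GZ is perpendicular to ZT, so ZT runs along (−sin 37°, cos 37°); with |ZT| = 26.4, T = (28.286, 28.452). Then |KT| = |T − K| = 30.963.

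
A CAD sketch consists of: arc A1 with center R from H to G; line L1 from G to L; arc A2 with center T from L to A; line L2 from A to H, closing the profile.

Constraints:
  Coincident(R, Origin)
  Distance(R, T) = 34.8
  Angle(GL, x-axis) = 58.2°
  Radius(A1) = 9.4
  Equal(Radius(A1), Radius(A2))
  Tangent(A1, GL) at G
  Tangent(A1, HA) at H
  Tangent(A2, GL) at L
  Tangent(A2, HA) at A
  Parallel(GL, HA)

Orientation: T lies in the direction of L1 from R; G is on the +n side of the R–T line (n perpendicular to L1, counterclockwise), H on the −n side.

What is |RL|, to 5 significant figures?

36.047

Tangency of A1 to both parallel lines with radius 9.4 puts G and H at R ± 9.4·n: G = (-7.9890, 4.9534), H = (7.9890, -4.9534). Equal radii place L and A the same way about T: L = T + 9.4·n = (10.349, 34.530), A = T − 9.4·n = (26.327, 24.623). Then |RL| = |L − R| = 36.047.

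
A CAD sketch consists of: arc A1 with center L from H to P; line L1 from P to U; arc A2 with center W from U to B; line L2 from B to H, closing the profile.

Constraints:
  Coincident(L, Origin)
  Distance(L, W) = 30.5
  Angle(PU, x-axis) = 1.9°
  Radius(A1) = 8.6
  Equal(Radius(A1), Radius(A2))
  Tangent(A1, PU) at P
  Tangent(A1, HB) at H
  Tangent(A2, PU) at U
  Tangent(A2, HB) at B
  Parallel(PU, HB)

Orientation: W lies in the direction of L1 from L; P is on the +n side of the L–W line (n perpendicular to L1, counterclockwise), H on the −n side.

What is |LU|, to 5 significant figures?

31.689

The slot axis is L1's direction at 1.9°, so u = (cos 1.9°, sin 1.9°) = (0.99945, 0.033155) and n = (−sin 1.9°, cos 1.9°) = (-0.033155, 0.99945). L is at the origin and W lies 30.5 along u from L, so W = 30.5·u = (30.483, 1.0112). Tangency of A1 to both parallel lines with radius 8.6 puts P and H at L ± 8.6·n: P = (-0.28513, 8.5953), H = (0.28513, -8.5953). Equal radii place U and B the same way about W: U = W + 8.6·n = (30.198, 9.6065), B = W − 8.6·n = (30.768, -7.5840). Then |LU| = |U − L| = 31.689.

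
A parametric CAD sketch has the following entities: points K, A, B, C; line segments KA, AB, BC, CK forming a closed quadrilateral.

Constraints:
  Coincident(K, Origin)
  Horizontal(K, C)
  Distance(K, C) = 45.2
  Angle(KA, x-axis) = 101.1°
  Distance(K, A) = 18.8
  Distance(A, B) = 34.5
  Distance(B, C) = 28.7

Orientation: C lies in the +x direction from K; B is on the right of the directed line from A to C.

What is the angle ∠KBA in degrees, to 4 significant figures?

25.86°

Checks: |AB| = 34.50 ✓; |BC| = 28.70 ✓.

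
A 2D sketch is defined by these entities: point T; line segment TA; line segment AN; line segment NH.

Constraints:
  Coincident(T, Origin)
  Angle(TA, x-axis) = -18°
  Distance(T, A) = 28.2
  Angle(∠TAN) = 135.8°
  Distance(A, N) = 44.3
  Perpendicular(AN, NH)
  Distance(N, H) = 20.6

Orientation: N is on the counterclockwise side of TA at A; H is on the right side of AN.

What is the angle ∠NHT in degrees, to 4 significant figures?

58.03°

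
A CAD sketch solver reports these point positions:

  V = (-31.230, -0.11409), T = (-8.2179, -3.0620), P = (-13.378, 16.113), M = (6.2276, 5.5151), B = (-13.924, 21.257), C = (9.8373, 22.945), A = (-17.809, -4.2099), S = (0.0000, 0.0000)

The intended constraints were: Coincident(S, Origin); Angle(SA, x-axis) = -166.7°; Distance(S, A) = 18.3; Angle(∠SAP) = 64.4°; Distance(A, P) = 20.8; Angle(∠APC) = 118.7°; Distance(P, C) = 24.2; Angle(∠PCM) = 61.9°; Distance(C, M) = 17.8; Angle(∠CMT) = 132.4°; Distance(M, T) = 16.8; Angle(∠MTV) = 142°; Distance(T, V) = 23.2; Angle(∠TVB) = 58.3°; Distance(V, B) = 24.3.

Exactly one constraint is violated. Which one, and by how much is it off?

Distance(V, B) = 24.3 — off by 3.20.

S = (0.00, 0.00) ✓; SA at -166.7° ✓; |SA| = 18.30 ✓; ∠SAP = 64.40° ✓; |AP| = 20.80 ✓; ∠APC = 118.7° ✓; |PC| = 24.20 ✓; ∠PCM = 61.90° ✓; |CM| = 17.80 ✓; ∠CMT = 132.4° ✓; |MT| = 16.80 ✓; ∠MTV = 142.0° ✓; |TV| = 23.20 ✓; ∠TVB = 58.30° ✓; |VB| = 27.50 ✗.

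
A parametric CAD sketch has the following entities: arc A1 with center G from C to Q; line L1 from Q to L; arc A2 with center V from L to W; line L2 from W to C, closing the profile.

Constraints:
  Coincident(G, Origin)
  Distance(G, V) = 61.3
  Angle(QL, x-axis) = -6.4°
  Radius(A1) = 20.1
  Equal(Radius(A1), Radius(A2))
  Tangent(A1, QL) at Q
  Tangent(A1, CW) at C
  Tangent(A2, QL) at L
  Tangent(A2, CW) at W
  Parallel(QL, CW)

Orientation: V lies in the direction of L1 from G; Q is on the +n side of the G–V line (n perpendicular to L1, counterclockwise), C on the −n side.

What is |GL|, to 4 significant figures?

64.51

Tangency of A1 to both parallel lines with radius 20.1 puts Q and C at G ± 20.1·n: Q = (2.241, 19.97), C = (-2.241, -19.97). Equal radii place L and W the same way about V: L = V + 20.1·n = (63.16, 13.14), W = V − 20.1·n = (58.68, -26.81). Then |GL| = |L − G| = 64.51.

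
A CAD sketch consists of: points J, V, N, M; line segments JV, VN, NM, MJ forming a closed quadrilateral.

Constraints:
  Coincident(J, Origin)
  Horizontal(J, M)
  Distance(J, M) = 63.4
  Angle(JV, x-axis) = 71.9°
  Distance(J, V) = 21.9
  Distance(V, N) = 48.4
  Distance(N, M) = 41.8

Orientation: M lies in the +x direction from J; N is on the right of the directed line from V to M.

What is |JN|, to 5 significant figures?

36.150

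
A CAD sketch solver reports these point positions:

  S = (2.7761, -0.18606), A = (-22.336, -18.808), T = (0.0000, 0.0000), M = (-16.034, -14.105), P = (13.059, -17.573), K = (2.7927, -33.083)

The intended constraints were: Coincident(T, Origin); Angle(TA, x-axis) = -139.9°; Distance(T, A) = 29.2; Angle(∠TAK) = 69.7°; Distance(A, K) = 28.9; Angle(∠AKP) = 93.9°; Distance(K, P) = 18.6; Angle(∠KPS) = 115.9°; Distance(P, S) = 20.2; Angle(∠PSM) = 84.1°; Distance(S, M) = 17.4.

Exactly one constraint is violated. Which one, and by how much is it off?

Distance(S, M) = 17.4 — off by 6.00.

T = (0.00, 0.00) ✓; TA at -139.9° ✓; |TA| = 29.20 ✓; ∠TAK = 69.70° ✓; |AK| = 28.90 ✓; ∠AKP = 93.90° ✓; |KP| = 18.60 ✓; ∠KPS = 115.9° ✓; |PS| = 20.20 ✓; ∠PSM = 84.10° ✓; |SM| = 23.40 ✗.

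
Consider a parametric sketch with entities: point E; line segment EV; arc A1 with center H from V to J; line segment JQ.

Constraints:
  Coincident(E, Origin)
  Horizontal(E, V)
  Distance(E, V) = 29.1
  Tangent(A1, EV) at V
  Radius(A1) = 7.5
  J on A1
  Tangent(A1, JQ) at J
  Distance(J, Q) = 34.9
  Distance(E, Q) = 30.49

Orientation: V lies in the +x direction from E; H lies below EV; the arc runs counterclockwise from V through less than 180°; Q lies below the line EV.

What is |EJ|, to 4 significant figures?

23.36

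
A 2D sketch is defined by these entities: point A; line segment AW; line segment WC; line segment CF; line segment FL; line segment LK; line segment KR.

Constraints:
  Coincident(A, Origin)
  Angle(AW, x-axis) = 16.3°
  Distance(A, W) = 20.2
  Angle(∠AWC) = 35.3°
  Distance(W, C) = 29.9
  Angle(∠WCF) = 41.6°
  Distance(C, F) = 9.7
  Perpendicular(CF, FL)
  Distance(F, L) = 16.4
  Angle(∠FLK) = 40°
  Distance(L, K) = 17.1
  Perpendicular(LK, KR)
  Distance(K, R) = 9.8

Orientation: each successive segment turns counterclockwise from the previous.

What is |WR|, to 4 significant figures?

27.98

∠FLK = 40.0° gives LK at 169.4° from the x-axis; with |LK| = 17.1, K = (-6.641, 18.15). The perpendicularity gives KR at right angles to LK, so KR runs at -100.6°; with |KR| = 9.8, R = (-8.444, 8.517). Then |WR| = |R − W| = 27.98.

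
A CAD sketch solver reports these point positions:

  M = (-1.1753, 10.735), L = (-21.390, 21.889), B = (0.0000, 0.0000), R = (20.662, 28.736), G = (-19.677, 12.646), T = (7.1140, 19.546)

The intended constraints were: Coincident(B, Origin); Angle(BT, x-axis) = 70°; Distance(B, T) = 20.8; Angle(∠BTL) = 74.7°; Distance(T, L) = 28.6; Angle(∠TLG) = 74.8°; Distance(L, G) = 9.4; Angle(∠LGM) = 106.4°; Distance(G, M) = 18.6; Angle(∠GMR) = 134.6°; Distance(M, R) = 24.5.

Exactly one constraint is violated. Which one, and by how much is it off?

Distance(M, R) = 24.5 — off by 3.80.

B = (0.00, 0.00) ✓; BT at 70.00° ✓; |BT| = 20.80 ✓; ∠BTL = 74.70° ✓; |TL| = 28.60 ✓; ∠TLG = 74.80° ✓; |LG| = 9.400 ✓; ∠LGM = 106.4° ✓; |GM| = 18.60 ✓; ∠GMR = 134.6° ✓; |MR| = 28.30 ✗.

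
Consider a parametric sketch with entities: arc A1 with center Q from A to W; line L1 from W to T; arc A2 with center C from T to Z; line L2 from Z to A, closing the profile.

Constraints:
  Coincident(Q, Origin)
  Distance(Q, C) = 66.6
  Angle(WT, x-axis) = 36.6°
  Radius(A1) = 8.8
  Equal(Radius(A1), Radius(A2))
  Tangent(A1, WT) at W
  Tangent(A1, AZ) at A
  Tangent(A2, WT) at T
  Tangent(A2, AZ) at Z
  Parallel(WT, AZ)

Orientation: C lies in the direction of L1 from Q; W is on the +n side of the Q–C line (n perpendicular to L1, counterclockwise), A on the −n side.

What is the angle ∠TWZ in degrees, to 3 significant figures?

14.8°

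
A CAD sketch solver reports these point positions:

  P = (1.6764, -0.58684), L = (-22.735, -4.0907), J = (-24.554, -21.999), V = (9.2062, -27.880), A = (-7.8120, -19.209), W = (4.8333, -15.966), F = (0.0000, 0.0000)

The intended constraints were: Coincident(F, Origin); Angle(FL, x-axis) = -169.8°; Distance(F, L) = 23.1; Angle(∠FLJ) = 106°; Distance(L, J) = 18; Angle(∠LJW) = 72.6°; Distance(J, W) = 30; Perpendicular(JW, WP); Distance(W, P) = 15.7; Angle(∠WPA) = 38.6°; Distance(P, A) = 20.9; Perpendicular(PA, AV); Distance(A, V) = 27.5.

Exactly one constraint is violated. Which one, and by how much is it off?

Distance(A, V) = 27.5 — off by 8.40.

F = (0.00, 0.00) ✓; FL at -169.8° ✓; |FL| = 23.10 ✓; ∠FLJ = 106.0° ✓; |LJ| = 18.00 ✓; ∠LJW = 72.60° ✓; |JW| = 30.00 ✓; ∠(JW, WP) = 90.00° ✓; |WP| = 15.70 ✓; ∠WPA = 38.60° ✓; |PA| = 20.90 ✓; ∠(PA, AV) = 90.00° ✓; |AV| = 19.10 ✗.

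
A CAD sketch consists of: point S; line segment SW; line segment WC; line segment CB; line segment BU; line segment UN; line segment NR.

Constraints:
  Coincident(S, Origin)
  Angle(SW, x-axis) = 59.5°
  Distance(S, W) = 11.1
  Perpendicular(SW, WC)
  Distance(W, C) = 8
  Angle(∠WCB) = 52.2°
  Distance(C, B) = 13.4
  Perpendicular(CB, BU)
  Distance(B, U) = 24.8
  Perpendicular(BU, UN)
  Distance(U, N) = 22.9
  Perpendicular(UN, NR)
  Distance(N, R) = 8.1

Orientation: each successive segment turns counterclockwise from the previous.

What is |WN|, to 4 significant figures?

23.43

S is at the origin; SW runs at 59.5° with length 11.1, so W = (5.634, 9.564). SW ⟂ WC, so WC runs at 149.5°; with |WC| = 8.0, C = (-1.259, 13.62). ∠WCB = 52.2° gives CB at -82.70° from the x-axis; with |CB| = 13.4, B = (0.4433, 0.3330). CB is perpendicular to BU, so BU runs at 7.300°; with |BU| = 24.8, U = (25.04, 3.484). BU ⟂ UN, so UN runs at 97.30°; with |UN| = 22.9, N = (22.13, 26.20). Then |WN| = |N − W| = 23.43.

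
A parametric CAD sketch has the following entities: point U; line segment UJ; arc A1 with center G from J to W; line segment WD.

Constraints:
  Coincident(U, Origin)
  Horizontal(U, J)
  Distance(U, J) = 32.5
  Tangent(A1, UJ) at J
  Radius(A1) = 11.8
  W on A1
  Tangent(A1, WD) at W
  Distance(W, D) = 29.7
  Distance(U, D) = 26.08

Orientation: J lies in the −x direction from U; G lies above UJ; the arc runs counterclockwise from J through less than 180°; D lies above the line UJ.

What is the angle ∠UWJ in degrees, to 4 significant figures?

147.0°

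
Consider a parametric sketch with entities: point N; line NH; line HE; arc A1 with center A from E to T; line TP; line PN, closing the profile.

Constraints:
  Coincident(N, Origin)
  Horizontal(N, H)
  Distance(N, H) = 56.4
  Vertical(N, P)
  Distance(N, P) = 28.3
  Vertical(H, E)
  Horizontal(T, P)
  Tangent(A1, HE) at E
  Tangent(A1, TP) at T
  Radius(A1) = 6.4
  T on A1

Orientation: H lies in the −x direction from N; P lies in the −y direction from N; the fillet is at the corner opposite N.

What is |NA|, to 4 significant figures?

54.59

NP is vertical with |NP| = 28.3 and P on the −y side, so P = (0.000, -28.30). The virtual corner opposite N is at (-56.40, -28.30). Tangency of A1 to HE means the radius AE is perpendicular to HE and tangency of A1 to TP means the radius AT is perpendicular to TP, with radius 6.4, so the center A sits 6.4 in from both sides at A = (-50.00, -21.90). Then |NA| = |A − N| = 54.59.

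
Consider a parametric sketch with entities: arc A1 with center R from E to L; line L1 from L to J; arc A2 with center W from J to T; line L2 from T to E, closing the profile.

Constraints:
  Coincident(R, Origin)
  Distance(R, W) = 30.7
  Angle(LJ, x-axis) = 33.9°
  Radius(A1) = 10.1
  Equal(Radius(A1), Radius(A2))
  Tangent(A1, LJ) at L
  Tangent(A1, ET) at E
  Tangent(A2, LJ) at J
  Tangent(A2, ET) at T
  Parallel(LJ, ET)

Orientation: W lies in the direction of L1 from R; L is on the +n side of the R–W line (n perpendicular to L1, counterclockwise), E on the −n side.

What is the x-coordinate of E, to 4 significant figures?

5.633

The slot axis is L1's direction at 33.9°, so u = (cos 33.9°, sin 33.9°) = (0.8300, 0.5577) and n = (−sin 33.9°, cos 33.9°) = (-0.5577, 0.8300). R is at the origin and W lies 30.7 along u from R, so W = 30.7·u = (25.48, 17.12). Tangency of A1 to both parallel lines with radius 10.1 puts L and E at R ± 10.1·n: L = (-5.633, 8.383), E = (5.633, -8.383). So E.x = 5.633.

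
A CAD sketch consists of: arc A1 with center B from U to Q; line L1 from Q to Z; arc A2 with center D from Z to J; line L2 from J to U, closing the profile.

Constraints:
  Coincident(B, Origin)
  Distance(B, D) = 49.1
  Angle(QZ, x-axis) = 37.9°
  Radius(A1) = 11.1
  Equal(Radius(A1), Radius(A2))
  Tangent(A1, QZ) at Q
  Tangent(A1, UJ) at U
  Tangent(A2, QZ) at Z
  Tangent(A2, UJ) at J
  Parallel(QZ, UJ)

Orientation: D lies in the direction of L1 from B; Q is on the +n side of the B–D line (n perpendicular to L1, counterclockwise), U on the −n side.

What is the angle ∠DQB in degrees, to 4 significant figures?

77.26°

B is at the origin and D lies 49.1 along u from B, so D = 49.1·u = (38.74, 30.16). Tangency of A1 to both parallel lines with radius 11.1 puts Q and U at B ± 11.1·n: Q = (-6.819, 8.759), U = (6.819, -8.759). Then cos ∠DQB = QD·QB / (|QD||QB|), giving 77.26°.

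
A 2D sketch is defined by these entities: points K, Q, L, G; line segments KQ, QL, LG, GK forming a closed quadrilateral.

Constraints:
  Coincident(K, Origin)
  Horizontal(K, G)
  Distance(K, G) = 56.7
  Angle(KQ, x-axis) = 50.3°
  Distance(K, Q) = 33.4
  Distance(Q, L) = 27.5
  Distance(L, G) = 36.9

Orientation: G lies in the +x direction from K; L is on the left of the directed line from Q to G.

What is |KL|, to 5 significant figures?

58.953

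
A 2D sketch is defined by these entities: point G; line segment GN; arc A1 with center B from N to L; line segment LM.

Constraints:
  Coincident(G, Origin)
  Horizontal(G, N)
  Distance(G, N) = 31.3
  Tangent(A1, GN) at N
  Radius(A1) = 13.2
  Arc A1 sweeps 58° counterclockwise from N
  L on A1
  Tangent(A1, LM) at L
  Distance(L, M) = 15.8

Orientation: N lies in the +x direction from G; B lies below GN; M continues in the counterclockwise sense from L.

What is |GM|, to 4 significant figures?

22.85

G is at the origin; GN is horizontal with |GN| = 31.3 and N on the +x side, so N = (31.30, 0.000). The tangent condition forces BN to be normal to GN, so B = N + (0, -13.2) = (31.30, -13.20). On A1, N sits at bearing 90° from B; a 58° counterclockwise sweep puts L at bearing 148°, so L = B + 13.2·(cos 148°, sin 148°) = (20.11, -6.205). The tangent condition forces BL to be normal to LM, so LM runs along (−sin 148°, cos 148°); with |LM| = 15.8, M = (11.73, -19.60). Then |GM| = |M − G| = 22.85.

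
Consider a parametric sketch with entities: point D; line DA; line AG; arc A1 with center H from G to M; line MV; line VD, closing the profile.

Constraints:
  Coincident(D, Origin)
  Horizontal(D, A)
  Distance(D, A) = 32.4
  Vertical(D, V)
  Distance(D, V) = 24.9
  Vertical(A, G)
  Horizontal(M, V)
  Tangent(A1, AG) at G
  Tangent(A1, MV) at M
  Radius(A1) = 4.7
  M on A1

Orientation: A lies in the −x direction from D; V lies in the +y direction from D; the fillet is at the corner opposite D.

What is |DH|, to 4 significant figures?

34.28

D is at the origin; D and A share the same y with |DA| = 32.4 and A on the −x side, so A = (-32.40, 0.000). D and V share the same x with |DV| = 24.9 and V on the +y side, so V = (0.000, 24.90). The virtual corner opposite D is at (-32.40, 24.90). The tangent condition forces HG to be normal to AG and the tangent condition forces HM to be normal to MV, with radius 4.7, so the center H sits 4.7 in from both sides at H = (-27.70, 20.20). Then |DH| = |H − D| = 34.28.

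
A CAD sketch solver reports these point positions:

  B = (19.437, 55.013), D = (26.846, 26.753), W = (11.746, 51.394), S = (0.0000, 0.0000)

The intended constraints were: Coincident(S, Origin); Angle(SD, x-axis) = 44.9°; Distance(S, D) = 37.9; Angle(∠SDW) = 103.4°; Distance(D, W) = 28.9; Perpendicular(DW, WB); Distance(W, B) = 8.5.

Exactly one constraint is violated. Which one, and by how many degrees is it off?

Perpendicular(DW, WB) — off by 6.30°.

S = (0.00, 0.00) ✓; SD at 44.90° ✓; |SD| = 37.90 ✓; ∠SDW = 103.4° ✓; |DW| = 28.90 ✓; ∠(DW, WB) = 96.30° ✗; |WB| = 8.500 ✓.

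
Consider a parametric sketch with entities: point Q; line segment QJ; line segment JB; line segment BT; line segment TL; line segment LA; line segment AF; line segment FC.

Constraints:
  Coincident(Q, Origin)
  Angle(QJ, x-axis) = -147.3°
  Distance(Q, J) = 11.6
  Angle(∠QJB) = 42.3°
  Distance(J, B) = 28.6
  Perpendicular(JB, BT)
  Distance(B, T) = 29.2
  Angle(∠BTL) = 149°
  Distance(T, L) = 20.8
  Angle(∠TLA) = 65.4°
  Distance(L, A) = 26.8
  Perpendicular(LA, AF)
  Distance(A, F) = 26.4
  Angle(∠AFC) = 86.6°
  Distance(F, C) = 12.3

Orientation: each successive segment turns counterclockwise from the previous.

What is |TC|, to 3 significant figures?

8.95

Q is at the origin; QJ runs at -147.3° with length 11.6, so J = (-9.76, -6.27). ∠QJB = 42.3° gives JB at -9.60° from the x-axis; with |JB| = 28.6, B = (18.4, -11.0). The perpendicularity gives BT at right angles to JB, so BT runs at 80.4°; with |BT| = 29.2, T = (23.3, 17.8). ∠BTL = 149.0° gives TL at 111° from the x-axis; with |TL| = 20.8, L = (15.7, 37.1). ∠TLA = 65.4° gives LA at -134° from the x-axis; with |LA| = 26.8, A = (-2.90, 17.8). LA is perpendicular to AF, so AF runs at -44.0°; with |AF| = 26.4, F = (16.1, -0.497). ∠AFC = 86.6° gives FC at 49.4° from the x-axis; with |FC| = 12.3, C = (24.1, 8.84). Then |TC| = |C − T| = 8.95.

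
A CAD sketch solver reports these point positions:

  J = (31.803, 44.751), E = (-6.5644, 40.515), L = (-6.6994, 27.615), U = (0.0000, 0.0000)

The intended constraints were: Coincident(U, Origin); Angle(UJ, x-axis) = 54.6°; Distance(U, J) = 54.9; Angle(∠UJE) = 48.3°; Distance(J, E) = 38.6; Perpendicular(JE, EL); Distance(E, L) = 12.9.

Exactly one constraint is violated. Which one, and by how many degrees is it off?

Perpendicular(JE, EL) — off by 6.90°.

U = (0.00, 0.00) ✓; UJ at 54.60° ✓; |UJ| = 54.90 ✓; ∠UJE = 48.30° ✓; |JE| = 38.60 ✓; ∠(JE, EL) = 83.10° ✗; |EL| = 12.90 ✓.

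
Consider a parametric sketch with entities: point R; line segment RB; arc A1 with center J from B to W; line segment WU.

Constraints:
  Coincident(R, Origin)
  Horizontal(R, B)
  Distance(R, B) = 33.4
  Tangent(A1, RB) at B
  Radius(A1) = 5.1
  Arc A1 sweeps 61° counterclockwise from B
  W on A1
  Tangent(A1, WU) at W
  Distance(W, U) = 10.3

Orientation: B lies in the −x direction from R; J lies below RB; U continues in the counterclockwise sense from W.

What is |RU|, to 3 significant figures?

44.4

R is at the origin; RB is horizontal with |RB| = 33.4 and B on the −x side, so B = (-33.4, 0.00). The tangent condition forces JB to be normal to RB, so J = B + (0, -5.1) = (-33.4, -5.10). On A1, B sits at bearing 90° from J; a 61° counterclockwise sweep puts W at bearing 151°, so W = J + 5.1·(cos 151°, sin 151°) = (-37.9, -2.63). A1 meets WU tangentially, so JW is at right angles to WU, so WU runs along (−sin 151°, cos 151°); with |WU| = 10.3, U = (-42.9, -11.6). Then |RU| = |U − R| = 44.4.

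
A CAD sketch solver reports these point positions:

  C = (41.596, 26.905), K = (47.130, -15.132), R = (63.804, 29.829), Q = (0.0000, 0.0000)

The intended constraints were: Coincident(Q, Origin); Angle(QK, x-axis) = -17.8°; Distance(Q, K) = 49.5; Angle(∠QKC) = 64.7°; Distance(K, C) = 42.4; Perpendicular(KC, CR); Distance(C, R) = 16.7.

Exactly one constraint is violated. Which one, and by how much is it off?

Distance(C, R) = 16.7 — off by 5.70.

Q = (0.00, 0.00) ✓; QK at -17.80° ✓; |QK| = 49.50 ✓; ∠QKC = 64.70° ✓; |KC| = 42.40 ✓; ∠(KC, CR) = 90.00° ✓; |CR| = 22.40 ✗.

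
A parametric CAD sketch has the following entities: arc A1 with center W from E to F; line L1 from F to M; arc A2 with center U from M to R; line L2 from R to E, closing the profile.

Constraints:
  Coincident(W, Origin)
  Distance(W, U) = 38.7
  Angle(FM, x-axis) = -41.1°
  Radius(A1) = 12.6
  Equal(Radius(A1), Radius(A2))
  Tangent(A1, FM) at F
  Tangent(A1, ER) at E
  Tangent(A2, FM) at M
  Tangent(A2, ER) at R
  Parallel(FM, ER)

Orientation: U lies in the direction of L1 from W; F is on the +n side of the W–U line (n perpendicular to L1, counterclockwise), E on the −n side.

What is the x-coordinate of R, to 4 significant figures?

20.88

Tangency of A1 to both parallel lines with radius 12.6 puts F and E at W ± 12.6·n: F = (8.283, 9.495), E = (-8.283, -9.495). Equal radii place M and R the same way about U: M = U + 12.6·n = (37.45, -15.95), R = U − 12.6·n = (20.88, -34.94). So R.x = 20.88.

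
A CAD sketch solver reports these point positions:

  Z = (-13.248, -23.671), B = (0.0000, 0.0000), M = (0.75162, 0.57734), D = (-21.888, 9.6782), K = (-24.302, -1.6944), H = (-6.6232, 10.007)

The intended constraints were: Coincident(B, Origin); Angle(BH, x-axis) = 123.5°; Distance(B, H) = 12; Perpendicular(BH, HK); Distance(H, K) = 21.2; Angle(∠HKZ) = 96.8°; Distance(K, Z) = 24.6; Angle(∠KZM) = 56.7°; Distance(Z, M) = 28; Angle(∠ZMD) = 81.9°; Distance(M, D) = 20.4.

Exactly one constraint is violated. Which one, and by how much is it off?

Distance(M, D) = 20.4 — off by 4.00.

B = (0.00, 0.00) ✓; BH at 123.5° ✓; |BH| = 12.00 ✓; ∠(BH, HK) = 90.00° ✓; |HK| = 21.20 ✓; ∠HKZ = 96.80° ✓; |KZ| = 24.60 ✓; ∠KZM = 56.70° ✓; |ZM| = 28.00 ✓; ∠ZMD = 81.90° ✓; |MD| = 24.40 ✗.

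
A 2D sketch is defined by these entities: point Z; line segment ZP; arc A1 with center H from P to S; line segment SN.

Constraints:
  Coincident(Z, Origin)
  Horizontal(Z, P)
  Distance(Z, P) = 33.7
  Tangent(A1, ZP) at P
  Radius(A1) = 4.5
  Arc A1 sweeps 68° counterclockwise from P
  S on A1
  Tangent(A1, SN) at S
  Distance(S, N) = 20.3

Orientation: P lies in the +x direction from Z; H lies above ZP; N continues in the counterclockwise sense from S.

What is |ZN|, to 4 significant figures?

50.36

Z is at the origin; Z and P share the same y with |ZP| = 33.7 and P on the +x side, so P = (33.70, 0.000). A1 meets ZP tangentially, so HP is at right angles to ZP, so H = P + (0, 4.5) = (33.70, 4.500). On A1, P sits at bearing -90° from H; a 68° counterclockwise sweep puts S at bearing -22°, so S = H + 4.5·(cos -22°, sin -22°) = (37.87, 2.814). A1 meets SN tangentially, so HS is at right angles to SN, so SN runs along (−sin -22°, cos -22°); with |SN| = 20.3, N = (45.48, 21.64). Then |ZN| = |N − Z| = 50.36.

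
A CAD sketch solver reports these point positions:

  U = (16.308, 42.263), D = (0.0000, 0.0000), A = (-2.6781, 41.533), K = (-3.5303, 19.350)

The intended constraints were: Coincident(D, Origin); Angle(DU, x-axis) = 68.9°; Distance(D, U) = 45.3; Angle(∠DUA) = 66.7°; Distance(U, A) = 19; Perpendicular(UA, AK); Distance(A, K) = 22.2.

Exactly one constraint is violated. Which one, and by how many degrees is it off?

Perpendicular(UA, AK) — off by 4.40°.

D = (0.00, 0.00) ✓; DU at 68.90° ✓; |DU| = 45.30 ✓; ∠DUA = 66.70° ✓; |UA| = 19.00 ✓; ∠(UA, AK) = 85.60° ✗; |AK| = 22.20 ✓.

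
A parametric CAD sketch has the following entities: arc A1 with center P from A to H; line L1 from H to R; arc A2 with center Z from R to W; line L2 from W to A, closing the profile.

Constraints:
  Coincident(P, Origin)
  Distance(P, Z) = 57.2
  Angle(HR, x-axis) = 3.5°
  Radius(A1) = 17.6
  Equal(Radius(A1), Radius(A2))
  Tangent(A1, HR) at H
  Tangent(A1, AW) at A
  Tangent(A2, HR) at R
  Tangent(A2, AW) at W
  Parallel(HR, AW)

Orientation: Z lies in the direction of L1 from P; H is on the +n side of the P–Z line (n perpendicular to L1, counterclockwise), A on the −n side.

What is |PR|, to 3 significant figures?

59.8

The slot axis is L1's direction at 3.5°, so u = (cos 3.5°, sin 3.5°) = (0.998, 0.0610) and n = (−sin 3.5°, cos 3.5°) = (-0.0610, 0.998). P is at the origin and Z lies 57.2 along u from P, so Z = 57.2·u = (57.1, 3.49). Tangency of A1 to both parallel lines with radius 17.6 puts H and A at P ± 17.6·n: H = (-1.07, 17.6), A = (1.07, -17.6). Equal radii place R and W the same way about Z: R = Z + 17.6·n = (56.0, 21.1), W = Z − 17.6·n = (58.2, -14.1). Then |PR| = |R − P| = 59.8.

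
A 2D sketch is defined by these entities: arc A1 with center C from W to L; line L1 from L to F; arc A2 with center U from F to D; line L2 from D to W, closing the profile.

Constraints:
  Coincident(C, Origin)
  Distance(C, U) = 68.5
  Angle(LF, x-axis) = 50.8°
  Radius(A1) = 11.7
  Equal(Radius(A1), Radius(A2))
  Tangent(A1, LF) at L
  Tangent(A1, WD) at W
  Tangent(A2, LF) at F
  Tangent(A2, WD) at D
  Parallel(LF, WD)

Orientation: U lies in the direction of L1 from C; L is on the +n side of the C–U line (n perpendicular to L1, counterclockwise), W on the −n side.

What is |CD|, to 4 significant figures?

69.49

The slot axis is L1's direction at 50.8°, so u = (cos 50.8°, sin 50.8°) = (0.6320, 0.7749) and n = (−sin 50.8°, cos 50.8°) = (-0.7749, 0.6320). C is at the origin and U lies 68.5 along u from C, so U = 68.5·u = (43.29, 53.08). Tangency of A1 to both parallel lines with radius 11.7 puts L and W at C ± 11.7·n: L = (-9.067, 7.395), W = (9.067, -7.395). Equal radii place F and D the same way about U: F = U + 11.7·n = (34.23, 60.48), D = U − 11.7·n = (52.36, 45.69). Then |CD| = |D − C| = 69.49.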